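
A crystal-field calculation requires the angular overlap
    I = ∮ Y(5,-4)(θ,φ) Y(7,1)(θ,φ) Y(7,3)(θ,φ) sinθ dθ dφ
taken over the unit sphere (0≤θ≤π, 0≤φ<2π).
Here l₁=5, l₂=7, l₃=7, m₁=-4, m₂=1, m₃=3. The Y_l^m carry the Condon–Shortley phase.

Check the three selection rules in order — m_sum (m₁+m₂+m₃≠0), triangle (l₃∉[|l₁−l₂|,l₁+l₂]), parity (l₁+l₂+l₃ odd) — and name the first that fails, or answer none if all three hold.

Σmᵢ = 0  ✓
l₃∈[|l₁−l₂|,l₁+l₂]=[2,12], have l₃=7  ✓
Σlᵢ = 19 ⇒ odd  ✗

parity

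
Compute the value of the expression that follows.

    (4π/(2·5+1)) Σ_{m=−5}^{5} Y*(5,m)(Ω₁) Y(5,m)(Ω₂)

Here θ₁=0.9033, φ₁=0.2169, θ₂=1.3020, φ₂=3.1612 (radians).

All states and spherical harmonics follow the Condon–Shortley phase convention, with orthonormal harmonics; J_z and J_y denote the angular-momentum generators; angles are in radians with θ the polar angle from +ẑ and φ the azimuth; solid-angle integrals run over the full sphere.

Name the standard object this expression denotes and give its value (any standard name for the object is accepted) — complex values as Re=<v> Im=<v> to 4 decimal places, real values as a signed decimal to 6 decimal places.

Legendre polynomial (addition theorem), +0.098073

This sum is the spherical-harmonic addition theorem: it equals the Legendre polynomial P_l(cos γ) of the angle γ between the two directions.
Summing Y*_{l m}(θ₁,φ₁)·Y_{l m}(θ₂,φ₂) over m ∈ [−5, 5]; prefactor 4π/(2·5+1) = 1.142397:
  m=-5: Y*=0.06481 + 0.12261j  Y=-0.38472 + 0.03784j  product -0.02957 - 0.04472j
  m=-4: Y*=0.22353 + 0.26366j  Y=0.33571 - 0.02638j  product 0.08200 + 0.08262j
  m=-3: Y*=0.32651 + 0.24858j  Y=0.11303 - 0.00666j  product 0.03856 + 0.02592j
  m=-2: Y*=0.08782 + 0.04068j  Y=-0.32957 + 0.01293j  product -0.02947 - 0.01227j
  m=-1: Y*=-0.31471 - 0.06935j  Y=-0.03614 + 0.00071j  product 0.01142 + 0.00228j
  m=+0: Y*=-0.18625 + 0.00000j  Y=0.32228 + 0.00000j  product -0.06002 + 0.00000j
  m=+1: Y*=0.31471 - 0.06935j  Y=0.03614 + 0.00071j  product 0.01142 - 0.00228j
  m=+2: Y*=0.08782 - 0.04068j  Y=-0.32957 - 0.01293j  product -0.02947 + 0.01227j
  m=+3: Y*=-0.32651 + 0.24858j  Y=-0.11303 - 0.00666j  product 0.03856 - 0.02592j
  m=+4: Y*=0.22353 - 0.26366j  Y=0.33571 + 0.02638j  product 0.08200 - 0.08262j
  m=+5: Y*=-0.06481 + 0.12261j  Y=0.38472 + 0.03784j  product -0.02957 + 0.04472j
Accumulated sum 0.08585 + 0.00000j; after 4π/(2l+1) scaling, 0.09807 + 0.00000j ⇒ P_5 = 0.098073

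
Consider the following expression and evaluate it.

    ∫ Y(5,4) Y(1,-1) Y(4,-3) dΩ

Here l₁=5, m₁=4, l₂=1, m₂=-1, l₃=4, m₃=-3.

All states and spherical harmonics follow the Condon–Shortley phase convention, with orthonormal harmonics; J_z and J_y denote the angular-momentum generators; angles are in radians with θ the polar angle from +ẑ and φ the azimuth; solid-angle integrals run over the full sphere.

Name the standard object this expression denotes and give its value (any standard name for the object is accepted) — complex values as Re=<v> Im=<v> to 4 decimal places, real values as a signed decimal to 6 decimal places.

Gaunt coefficient, +0.294638

This is a Gaunt coefficient — the integral of a triple product of spherical harmonics over the sphere.
Rules hold: Σm=0, L=10 even, 4≤4≤6.
N = 11·3·9 = 297
Δ = 2!·8!·0!/11! = 1/495
Racah Σ t=1..1: t=1:−1/576 = -1/576
⇒ 3j(5 1 4; 0 0 0)² = 5/99, sgn -1
Racah Σ t=0..0: t=0:+1/10080 = 1/10080
⇒ 3j(5 1 4; 4 -1 -3)² = 4/55, sgn -1
4πI² = N·(3j₀)²·(3jₘ)² = 12/11
I = +1·√(1.09091/4π) = 0.29463840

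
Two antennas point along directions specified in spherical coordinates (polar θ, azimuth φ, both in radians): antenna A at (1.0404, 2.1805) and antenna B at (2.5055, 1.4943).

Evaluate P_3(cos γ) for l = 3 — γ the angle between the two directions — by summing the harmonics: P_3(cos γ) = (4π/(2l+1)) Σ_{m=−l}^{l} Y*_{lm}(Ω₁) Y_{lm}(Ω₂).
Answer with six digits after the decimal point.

0.015726

Term-by-term m-sum for l=3 (normalisation 4π/7 = 1.795196):
  m=-3: Y*=+0.258913+0.068409i  Y=-0.019897+0.085176i  product -0.010979+0.020692i
  m=-2: Y*=-0.132412-0.361186i  Y=+0.286736+0.044214i  product -0.021998-0.109420i
  m=-1: Y*=-0.044626+0.063890i  Y=+0.032799-0.427929i  product +0.025877+0.021192i
  m=+0: Y*=-0.324788-0.000000i  Y=-0.070690+0.000000i  product +0.022959+0.000000i
  m=+1: Y*=+0.044626+0.063890i  Y=-0.032799-0.427929i  product +0.025877-0.021192i
  m=+2: Y*=-0.132412+0.361186i  Y=+0.286736-0.044214i  product -0.021998+0.109420i
  m=+3: Y*=-0.258913+0.068409i  Y=+0.019897+0.085176i  product -0.010979-0.020692i
Total Σ_m = +0.008760+0.000000i. Multiply by 1.795196: +0.015726+0.000000i. P_3(cos γ) = 0.015726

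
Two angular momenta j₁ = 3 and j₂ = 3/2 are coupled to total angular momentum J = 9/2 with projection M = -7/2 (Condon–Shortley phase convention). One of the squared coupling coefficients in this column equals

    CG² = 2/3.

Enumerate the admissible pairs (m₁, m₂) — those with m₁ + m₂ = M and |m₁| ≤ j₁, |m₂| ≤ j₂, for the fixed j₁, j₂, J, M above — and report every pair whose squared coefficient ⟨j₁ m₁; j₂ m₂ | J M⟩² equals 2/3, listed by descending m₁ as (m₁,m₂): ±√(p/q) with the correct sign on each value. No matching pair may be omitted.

(-2,-3/2): +√(2/3)

Admissible pairs with m₁+m₂ = M = -7/2: (-3,-1/2), (-2,-3/2)
  (m₁,m₂)=(-2,-3/2): CG² = 2/3, CG = +√(2/3)   ← matches the target
  (m₁,m₂)=(-3,-1/2): CG² = 1/3, CG = +√(1/3)
Pairs with CG² = 2/3: (-2,-3/2): +√(2/3)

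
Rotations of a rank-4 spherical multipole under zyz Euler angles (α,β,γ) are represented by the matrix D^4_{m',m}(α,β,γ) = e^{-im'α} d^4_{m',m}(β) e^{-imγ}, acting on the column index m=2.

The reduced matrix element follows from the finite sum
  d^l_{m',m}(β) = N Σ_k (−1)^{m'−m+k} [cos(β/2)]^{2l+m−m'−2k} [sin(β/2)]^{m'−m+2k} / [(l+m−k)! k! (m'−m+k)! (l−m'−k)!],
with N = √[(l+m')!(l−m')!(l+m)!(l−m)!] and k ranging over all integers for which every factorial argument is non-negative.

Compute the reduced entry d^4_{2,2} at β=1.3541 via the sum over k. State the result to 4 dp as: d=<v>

d^4_{2,2}(β=1.3541) via the finite sum:
With c≡cos(β/2)=0.779424 and s≡sin(β/2)=0.626496, N=[720·2·720·2]^{1/2}=1440.000000
Admissible k: 0..2 (factorial args all ≥0)
  k=0: (−1)^0·1440.0000/(1440)·0.7794^8·0.6265^0 = +0.136204
  k=1: (−1)^1·1440.0000/(120)·0.7794^6·0.6265^2 = -1.055995
  k=2: (−1)^2·1440.0000/(96)·0.7794^4·0.6265^4 = +0.852828
d^4_{2,2}(1.3541) = +0.136204 -1.055995 +0.852828 = -0.066963

d=-0.0670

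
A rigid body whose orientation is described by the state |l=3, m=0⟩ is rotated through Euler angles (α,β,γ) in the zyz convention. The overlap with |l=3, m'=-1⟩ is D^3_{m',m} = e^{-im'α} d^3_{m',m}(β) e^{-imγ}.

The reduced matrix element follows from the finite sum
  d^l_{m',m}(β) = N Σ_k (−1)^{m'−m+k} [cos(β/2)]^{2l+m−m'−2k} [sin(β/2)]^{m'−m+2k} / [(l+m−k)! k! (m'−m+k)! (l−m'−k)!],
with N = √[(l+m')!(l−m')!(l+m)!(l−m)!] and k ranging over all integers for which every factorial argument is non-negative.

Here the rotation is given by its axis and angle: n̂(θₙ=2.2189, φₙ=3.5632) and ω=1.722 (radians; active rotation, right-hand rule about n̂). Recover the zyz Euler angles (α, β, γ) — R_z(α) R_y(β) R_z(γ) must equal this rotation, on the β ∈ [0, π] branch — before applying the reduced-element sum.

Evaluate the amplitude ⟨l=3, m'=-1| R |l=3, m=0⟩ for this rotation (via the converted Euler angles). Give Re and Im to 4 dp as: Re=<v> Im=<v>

Axis–angle → zyz. n̂ = (sinθₙcosφₙ, sinθₙsinφₙ, cosθₙ) = (-0.727418, -0.326248, -0.603676), ω = 1.7220.
R = I cosω + sinω [n̂]ₓ + (1−cosω) n̂n̂ᵀ gives
  R = [+0.458212, +0.869854, +0.182743; -0.323722, -0.028158, +0.945733; +0.827796, -0.492505, +0.268689]
β = atan2(√(R₁₃²+R₂₃²), R₃₃) = 1.298765; α = atan2(R₂₃, R₁₃) mod 2π = 1.379920; γ = atan2(R₃₂, −R₃₁) mod 2π = 3.678298
First d^3_{-1,0}(β=1.2988), then the phase factors e^{-i(-1)α} and e^{-i(0)γ}:
Half-angle: c=0.796457, s=0.604695. N=√(2·24·6·6)=41.569219
The bounds max(0,m−m')=1 and min(l+m,l−m')=3 give 3 terms
  k=1: (−1)^0·41.5692/(12)·0.7965^5·0.6047^1 = +0.671335
  k=2: (−1)^1·41.5692/(4)·0.7965^3·0.6047^3 = -1.160935
  k=3: (−1)^2·41.5692/(12)·0.7965^1·0.6047^5 = +0.223066
d^3_{-1,0}(1.2988) = +0.671335 -1.160935 +0.223066 = -0.266534
D = (+0.189720+0.981838i)·(-0.266534)·(+1.000000+0.000000i) = -0.050567-0.261693i

Re=-0.0506 Im=-0.2617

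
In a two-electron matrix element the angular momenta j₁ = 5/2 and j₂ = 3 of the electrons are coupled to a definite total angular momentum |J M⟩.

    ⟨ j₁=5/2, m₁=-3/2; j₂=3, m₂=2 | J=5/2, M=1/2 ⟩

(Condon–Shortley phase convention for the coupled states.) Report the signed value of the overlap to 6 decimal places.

j₁+j₂−J=3  J+j₁−j₂=2  J−j₁+j₂=3  j₁+j₂+J+1=9
(j₁±m₁, j₂±m₂, J±M) = (1,4,5,1,3,2)
P² = 288/7
sum k=2..3:
  [2] +1/24 = 1/24
  [3] −1/12 = -1/12
S = -1/24
C² = P²·S² = 1/14 ; C = -0.267261

−√(1/14) ≈ -0.267261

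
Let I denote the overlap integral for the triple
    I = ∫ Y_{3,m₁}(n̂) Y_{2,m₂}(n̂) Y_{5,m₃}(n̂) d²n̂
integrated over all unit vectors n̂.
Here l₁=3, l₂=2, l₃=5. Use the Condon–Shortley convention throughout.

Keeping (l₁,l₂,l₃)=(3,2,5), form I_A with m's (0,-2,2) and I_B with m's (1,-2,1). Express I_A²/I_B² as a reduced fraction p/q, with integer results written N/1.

l's match ⇒ only the (l;m) 3-j factors differ between A and B.
A: triangle coeff Δ(3,2,5) = 1/2310; Σ_t [0,0]: t=0:+1/864 = 1/864; (3j)²=1/66 [(3 2 5; 0 -2 2)], sign=-1
B: triangle coeff Δ(3,2,5) = 1/2310; Σ_t [0,0]: t=0:+1/1152 = 1/1152; (3j)²=1/154 [(3 2 5; 1 -2 1)], sign=+1
I_A²/I_B² = (1/66)/(1/154) = 7/3

7/3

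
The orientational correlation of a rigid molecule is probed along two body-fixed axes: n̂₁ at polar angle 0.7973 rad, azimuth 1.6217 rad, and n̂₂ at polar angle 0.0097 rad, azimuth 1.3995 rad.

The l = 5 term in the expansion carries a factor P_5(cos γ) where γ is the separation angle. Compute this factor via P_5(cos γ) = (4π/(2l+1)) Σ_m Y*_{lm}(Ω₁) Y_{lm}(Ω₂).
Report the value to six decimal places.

-0.373191

Term-by-term m-sum for l=5 (normalisation 4π/11 = 1.142397):
  [-5]  conj(Y_{5,-5})(Ω₁) = (-0.021909, 0.084214) ; Y_{5,-5}(Ω₂) = (0.000000, -0.000000) ; Δ = (0.000000, 0.000000)
  [-4]  conj(Y_{5,-4})(Ω₁) = (0.263149, 0.054334) ; Y_{5,-4}(Ω₂) = (0.000000, 0.000000) ; Δ = (0.000000, 0.000000)
  [-3]  conj(Y_{5,-3})(Ω₁) = (0.065394, -0.424884) ; Y_{5,-3}(Ω₂) = (-0.000001, 0.000002) ; Δ = (0.000001, 0.000001)
  [-2]  conj(Y_{5,-2})(Ω₁) = (-0.279958, -0.028601) ; Y_{5,-2}(Ω₂) = (-0.000300, -0.000107) ; Δ = (0.000081, 0.000039)
  [-1]  conj(Y_{5,-1})(Ω₁) = (0.009681, -0.190026) ; Y_{5,-1}(Ω₂) = (0.004235, -0.024482) ; Δ = (-0.004611, -0.001042)
  [+0]  conj(Y_{5,0})(Ω₁) = (-0.339716, -0.000000) ; Y_{5,0}(Ω₂) = (0.934942, 0.000000) ; Δ = (-0.317615, -0.000000)
  [+1]  conj(Y_{5,1})(Ω₁) = (-0.009681, -0.190026) ; Y_{5,1}(Ω₂) = (-0.004235, -0.024482) ; Δ = (-0.004611, 0.001042)
  [+2]  conj(Y_{5,2})(Ω₁) = (-0.279958, 0.028601) ; Y_{5,2}(Ω₂) = (-0.000300, 0.000107) ; Δ = (0.000081, -0.000039)
  [+3]  conj(Y_{5,3})(Ω₁) = (-0.065394, -0.424884) ; Y_{5,3}(Ω₂) = (0.000001, 0.000002) ; Δ = (0.000001, -0.000001)
  [+4]  conj(Y_{5,4})(Ω₁) = (0.263149, -0.054334) ; Y_{5,4}(Ω₂) = (0.000000, -0.000000) ; Δ = (0.000000, -0.000000)
  [+5]  conj(Y_{5,5})(Ω₁) = (0.021909, 0.084214) ; Y_{5,5}(Ω₂) = (-0.000000, -0.000000) ; Δ = (0.000000, -0.000000)
Total Σ_m = (-0.326674, 0.000000). Multiply by 1.142397: (-0.373191, 0.000000). P_5(cos γ) = -0.373191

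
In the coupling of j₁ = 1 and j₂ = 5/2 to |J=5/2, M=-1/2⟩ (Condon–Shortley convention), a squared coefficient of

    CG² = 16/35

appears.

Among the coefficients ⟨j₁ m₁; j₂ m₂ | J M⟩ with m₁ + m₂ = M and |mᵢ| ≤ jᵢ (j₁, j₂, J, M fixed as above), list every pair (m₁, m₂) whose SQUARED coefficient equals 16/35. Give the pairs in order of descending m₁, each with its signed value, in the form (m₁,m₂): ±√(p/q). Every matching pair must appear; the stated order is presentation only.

Admissible pairs with m₁+m₂ = M = -1/2: (-1,1/2), (0,-1/2), (1,-3/2)
  (m₁,m₂)=(1,-3/2): CG² = 16/35, CG = +√(16/35)   ← matches the target
  (m₁,m₂)=(0,-1/2): CG² = 1/35, CG = +√(1/35)
  (m₁,m₂)=(-1,1/2): CG² = 18/35, CG = −√(18/35)
Pairs with CG² = 16/35: (1,-3/2): +√(16/35)

(1,-3/2): +√(16/35)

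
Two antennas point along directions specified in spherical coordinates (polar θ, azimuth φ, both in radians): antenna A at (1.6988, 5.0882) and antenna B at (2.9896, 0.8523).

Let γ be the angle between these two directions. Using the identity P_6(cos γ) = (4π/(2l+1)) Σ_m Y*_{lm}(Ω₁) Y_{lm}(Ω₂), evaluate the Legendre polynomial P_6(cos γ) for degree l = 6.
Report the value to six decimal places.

-0.291161

Expand P_6 via completeness: Σ_{m} conj(Y_{6,m}) at Ω₁ times Y_{6,m} at Ω₂ —
  m=-6: (0.290604, -0.356387) × (0.000002, 0.000005) = (0.000003, 0.000001)  (running Σ = (0.000003, 0.000001))
  m=-5: (-0.195363, -0.062205) × (0.000057, -0.000118) = (-0.000019, 0.000020)  (running Σ = (-0.000016, 0.000020))
  m=-4: (-0.019127, -0.282715) × (-0.001763, 0.000483) = (0.000170, 0.000489)  (running Σ = (0.000154, 0.000509))
  m=-3: (-0.206717, 0.098169) × (0.014439, 0.009557) = (-0.003923, -0.000558)  (running Σ = (-0.003769, -0.000049))
  m=-2: (-0.167463, -0.156516) × (-0.014858, -0.110380) = (-0.014788, 0.020810)  (running Σ = (-0.018557, 0.020761))
  m=-1: (-0.086530, 0.219305) × (-0.291898, 0.333823) = (-0.047951, -0.092900)  (running Σ = (-0.066508, -0.072139))
  m=0: (-0.214330, -0.000000) × (0.784734, 0.000000) = (-0.168192, -0.000000)  (running Σ = (-0.234700, -0.072139))
  m=1: (0.086530, 0.219305) × (0.291898, 0.333823) = (-0.047951, 0.092900)  (running Σ = (-0.282651, 0.020761))
  m=2: (-0.167463, 0.156516) × (-0.014858, 0.110380) = (-0.014788, -0.020810)  (running Σ = (-0.297439, -0.000049))
  m=3: (0.206717, 0.098169) × (-0.014439, 0.009557) = (-0.003923, 0.000558)  (running Σ = (-0.301362, 0.000509))
  m=4: (-0.019127, 0.282715) × (-0.001763, -0.000483) = (0.000170, -0.000489)  (running Σ = (-0.301192, 0.000020))
  m=5: (0.195363, -0.062205) × (-0.000057, -0.000118) = (-0.000019, -0.000020)  (running Σ = (-0.301211, 0.000001))
  m=6: (0.290604, 0.356387) × (0.000002, -0.000005) = (0.000003, -0.000001)  (running Σ = (-0.301208, 0.000000))
Σ over m = (-0.301208, 0.000000); ×(4π/13) → (-0.291161, 0.000000). Real part: -0.291161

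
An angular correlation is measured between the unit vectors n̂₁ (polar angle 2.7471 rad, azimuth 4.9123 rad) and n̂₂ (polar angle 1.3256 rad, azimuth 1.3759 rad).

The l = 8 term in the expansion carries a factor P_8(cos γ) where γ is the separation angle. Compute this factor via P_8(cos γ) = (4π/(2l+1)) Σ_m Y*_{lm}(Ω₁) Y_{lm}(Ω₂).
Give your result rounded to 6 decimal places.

Addition theorem: P_8(cos γ) = (4π/17) Σ_m Y*_{lm}(Ω₁) Y_{lm}(Ω₂), m = −8…8:
  m=-8: (-0.000007+0.000245i) × (+0.004700+0.404236i) = -0.000099-0.000002i  (running Σ = -0.000099-0.000002i)
  m=-7: (+0.002323-0.000402i) × (-0.396038+0.082974i) = -0.000887+0.000352i  (running Σ = -0.000986+0.000350i)
  m=-6: (-0.005188-0.013323i) × (+0.014232+0.033530i) = +0.000373-0.000364i  (running Σ = -0.000613-0.000013i)
  m=-5: (-0.051818+0.033305i) × (-0.296923+0.201534i) = +0.008674-0.020332i  (running Σ = +0.008061-0.020345i)
  m=-4: (+0.134050+0.137924i) × (-0.065282-0.064527i) = +0.000149-0.017654i  (running Σ = +0.008210-0.037999i)
  m=-3: (+0.236943-0.346536i) × (-0.171298+0.258801i) = +0.049096+0.120682i  (running Σ = +0.057306+0.082683i)
  m=-2: (-0.517067-0.218504i) × (-0.134008-0.055052i) = +0.057262+0.057747i  (running Σ = +0.114568+0.140430i)
  m=-1: (-0.047065+0.232288i) × (-0.055006+0.278650i) = -0.062138-0.025892i  (running Σ = +0.052430+0.114538i)
  m=0: (-0.419304-0.000000i) × (-0.159601+0.000000i) = +0.066921+0.000000i  (running Σ = +0.119351+0.114538i)
  m=1: (+0.047065+0.232288i) × (+0.055006+0.278650i) = -0.062138+0.025892i  (running Σ = +0.057213+0.140430i)
  m=2: (-0.517067+0.218504i) × (-0.134008+0.055052i) = +0.057262-0.057747i  (running Σ = +0.114475+0.082683i)
  m=3: (-0.236943-0.346536i) × (+0.171298+0.258801i) = +0.049096-0.120682i  (running Σ = +0.163571-0.037999i)
  m=4: (+0.134050-0.137924i) × (-0.065282+0.064527i) = +0.000149+0.017654i  (running Σ = +0.163720-0.020345i)
  m=5: (+0.051818+0.033305i) × (+0.296923+0.201534i) = +0.008674+0.020332i  (running Σ = +0.172394-0.000013i)
  m=6: (-0.005188+0.013323i) × (+0.014232-0.033530i) = +0.000373+0.000364i  (running Σ = +0.172767+0.000350i)
  m=7: (-0.002323-0.000402i) × (+0.396038+0.082974i) = -0.000887-0.000352i  (running Σ = +0.171880-0.000002i)
  m=8: (-0.000007-0.000245i) × (+0.004700-0.404236i) = -0.000099+0.000002i  (running Σ = +0.171781-0.000000i)
Accumulated sum +0.171781-0.000000i; after 4π/(2l+1) scaling, +0.126980-0.000000i ⇒ P_8 = 0.126980

0.126980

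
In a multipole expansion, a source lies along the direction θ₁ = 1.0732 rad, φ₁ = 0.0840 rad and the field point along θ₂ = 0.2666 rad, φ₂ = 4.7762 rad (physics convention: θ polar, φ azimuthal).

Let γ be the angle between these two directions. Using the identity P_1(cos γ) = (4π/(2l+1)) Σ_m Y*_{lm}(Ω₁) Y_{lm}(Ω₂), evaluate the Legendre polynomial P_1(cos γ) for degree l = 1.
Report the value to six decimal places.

0.455779

Expand P_1 via completeness: Σ_{m} conj(Y_{1,m}) at Ω₁ times Y_{1,m} at Ω₂ —
  m=-1: Y*=+0.302526+0.025472i  Y=+0.005804+0.090836i  product -0.000558+0.027628i
  m=+0: Y*=+0.233217-0.000000i  Y=+0.471341+0.000000i  product +0.109925+0.000000i
  m=+1: Y*=-0.302526+0.025472i  Y=-0.005804+0.090836i  product -0.000558-0.027628i
Σ over m = +0.108809+0.000000i; ×(4π/3) → +0.455779+0.000000i. Real part: 0.455779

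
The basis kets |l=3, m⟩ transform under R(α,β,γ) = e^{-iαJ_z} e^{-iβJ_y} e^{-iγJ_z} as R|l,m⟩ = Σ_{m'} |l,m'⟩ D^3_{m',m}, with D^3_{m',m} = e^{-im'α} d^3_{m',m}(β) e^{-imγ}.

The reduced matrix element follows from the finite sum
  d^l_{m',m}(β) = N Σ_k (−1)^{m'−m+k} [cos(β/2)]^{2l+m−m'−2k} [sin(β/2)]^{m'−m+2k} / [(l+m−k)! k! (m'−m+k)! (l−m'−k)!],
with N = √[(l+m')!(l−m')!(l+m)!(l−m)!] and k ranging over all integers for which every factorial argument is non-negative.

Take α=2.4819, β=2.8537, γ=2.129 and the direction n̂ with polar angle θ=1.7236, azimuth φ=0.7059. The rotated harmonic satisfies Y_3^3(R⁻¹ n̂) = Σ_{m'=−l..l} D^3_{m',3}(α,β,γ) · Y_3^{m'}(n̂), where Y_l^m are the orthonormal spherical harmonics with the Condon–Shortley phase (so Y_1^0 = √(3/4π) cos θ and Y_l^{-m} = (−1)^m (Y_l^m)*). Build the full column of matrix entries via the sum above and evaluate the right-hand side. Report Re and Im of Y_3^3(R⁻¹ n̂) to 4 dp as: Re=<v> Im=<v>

Re=0.2378 Im=-0.3368

Need the full column D^3_{m',3} for m'=−3..3 at α=2.4819, β=2.8537, γ=2.1290.
cos(β/2)=0.143450, sin(β/2)=0.989658
d^3_{-3,3}: single k=6 term ⇒ +0.939528;  D = +0.460374+0.819005i
d^3_{-2,3}: single k=5 term ⇒ +0.333580;  D = +0.049057-0.329953i
d^3_{-1,3}: single k=4 term ⇒ +0.076451;  D = -0.055230+0.052863i
d^3_{0,3}: single k=3 term ⇒ +0.012796;  D = +0.012727-0.001326i
d^3_{1,3}: single k=2 term ⇒ +0.001606;  D = -0.001364-0.000848i
d^3_{2,3}: single k=1 term ⇒ +0.000147;  D = +0.000051+0.000138i
d^3_{3,3}: single k=0 term ⇒ +0.000009;  D = +0.000003-0.000008i
Y_3^{m'}(θ=1.7236,φ=0.7059) and Σ D·Y over m':
  (+0.4604+0.8190i)·(-0.2095-0.3441i)  (+0.0491-0.3300i)·(-0.0241+0.1500i)  (-0.0552+0.0529i)·(-0.2149+0.1832i)  (+0.0127-0.0013i)·(+0.1638+0.0000i)  (-0.0014-0.0008i)·(+0.2149+0.1832i)  (+0.0001+0.0001i)·(-0.0241-0.1500i)  (+0.0000-0.0000i)·(+0.2095-0.3441i)
Y_3^3(R⁻¹ n̂) = +0.237818-0.336803i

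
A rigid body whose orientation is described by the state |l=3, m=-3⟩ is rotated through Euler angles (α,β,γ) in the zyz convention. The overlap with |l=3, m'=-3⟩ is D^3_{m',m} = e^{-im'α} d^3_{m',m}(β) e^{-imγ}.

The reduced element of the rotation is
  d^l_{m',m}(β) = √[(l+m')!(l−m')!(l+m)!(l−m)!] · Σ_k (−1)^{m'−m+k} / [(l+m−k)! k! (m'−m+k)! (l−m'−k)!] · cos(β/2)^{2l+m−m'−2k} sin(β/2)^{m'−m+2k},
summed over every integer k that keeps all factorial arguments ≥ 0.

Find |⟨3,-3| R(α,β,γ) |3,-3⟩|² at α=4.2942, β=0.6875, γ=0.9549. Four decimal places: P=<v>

P=0.4851

First d^3_{-3,-3}(β=0.6875), then the phase factors e^{-i(-3)α} and e^{-i(-3)γ}:
Half-angle: c=0.941497, s=0.337020. N=√(1·720·1·720)=720.000000
The bounds max(0,m−m')=0 and min(l+m,l−m')=0 give 1 term
  k=0: (−1)^0·720.0000/(720)·0.9415^6·0.3370^0 = +0.696490
d^3_{-3,-3}(0.6875) = +0.696490
|D^3_{-3,-3}|² = |d^3_{-3,-3}(β)|² = (+0.696490)² = 0.485098 (the z-rotation phases have unit modulus)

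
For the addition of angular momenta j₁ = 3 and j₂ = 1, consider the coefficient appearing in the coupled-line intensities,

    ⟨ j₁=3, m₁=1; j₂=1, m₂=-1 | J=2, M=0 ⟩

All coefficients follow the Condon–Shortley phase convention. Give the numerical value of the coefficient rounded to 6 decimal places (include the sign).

+0.534522

j₁+j₂−J=2  J+j₁−j₂=4  J−j₁+j₂=0  j₁+j₂+J+1=7
(j₁±m₁, j₂±m₂, J±M) = (4,2,0,2,2,2)
P² = 128/7
sum k=0..0:
  [0] +1/8 = 1/8
S = 1/8
C² = P²·S² = 2/7 ; C = +0.534522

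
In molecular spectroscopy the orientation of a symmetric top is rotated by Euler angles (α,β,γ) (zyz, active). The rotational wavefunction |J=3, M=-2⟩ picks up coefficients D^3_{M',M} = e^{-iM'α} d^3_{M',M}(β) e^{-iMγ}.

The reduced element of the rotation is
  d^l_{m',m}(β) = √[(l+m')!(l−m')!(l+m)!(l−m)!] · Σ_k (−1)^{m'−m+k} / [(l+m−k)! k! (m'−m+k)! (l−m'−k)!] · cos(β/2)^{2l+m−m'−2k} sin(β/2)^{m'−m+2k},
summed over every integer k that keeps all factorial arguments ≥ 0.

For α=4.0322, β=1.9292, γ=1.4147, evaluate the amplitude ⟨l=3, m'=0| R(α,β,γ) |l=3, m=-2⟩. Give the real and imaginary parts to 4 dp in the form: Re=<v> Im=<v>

Re=0.4009 Im=-0.1294

Split into d^3_{0,-2}(β=1.9292) × two z-phases.
With c≡cos(β/2)=0.569746 and s≡sin(β/2)=0.821821, N=[6·6·1·120]^{1/2}=65.726707
Admissible k: 0..1 (factorial args all ≥0)
  k=0: (−1)^2·65.7267/(12)·0.5697^4·0.8218^2 = +0.389798
  k=1: (−1)^3·65.7267/(12)·0.5697^2·0.8218^4 = -0.811020
d^3_{0,-2}(1.9292) = +0.389798 -0.811020 = -0.421223
D = (+1.000000+0.000000i)·(-0.421223)·(-0.951662+0.307146i) = +0.400862-0.129377i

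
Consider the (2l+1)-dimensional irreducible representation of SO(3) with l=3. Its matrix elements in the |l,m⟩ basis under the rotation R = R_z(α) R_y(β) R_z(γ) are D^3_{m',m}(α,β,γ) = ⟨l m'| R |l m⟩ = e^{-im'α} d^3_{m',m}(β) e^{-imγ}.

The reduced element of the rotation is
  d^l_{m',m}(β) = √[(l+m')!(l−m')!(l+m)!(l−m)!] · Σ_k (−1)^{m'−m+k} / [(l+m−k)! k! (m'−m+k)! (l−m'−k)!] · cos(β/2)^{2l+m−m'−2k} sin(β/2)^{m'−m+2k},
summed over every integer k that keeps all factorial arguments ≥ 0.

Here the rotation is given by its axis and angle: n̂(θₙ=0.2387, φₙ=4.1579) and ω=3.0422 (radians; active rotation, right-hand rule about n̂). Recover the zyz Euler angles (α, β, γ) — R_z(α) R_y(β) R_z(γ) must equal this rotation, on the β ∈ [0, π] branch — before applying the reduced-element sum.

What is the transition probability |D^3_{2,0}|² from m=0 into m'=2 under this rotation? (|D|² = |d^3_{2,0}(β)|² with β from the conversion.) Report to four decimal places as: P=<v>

Axis–angle → zyz. n̂ = (sinθₙcosφₙ, sinθₙsinφₙ, cosθₙ) = (-0.124488, -0.201014, +0.971646), ω = 3.0422.
R = I cosω + sinω [n̂]ₓ + (1−cosω) n̂n̂ᵀ gives
  R = [-0.964147, -0.046492, -0.261265; +0.146340, -0.914451, -0.377312; -0.221372, -0.402017, +0.888468]
β = atan2(√(R₁₃²+R₂₃²), R₃₃) = 0.476799; α = atan2(R₂₃, R₁₃) mod 2π = 4.106756; γ = atan2(R₃₂, −R₃₁) mod 2π = 5.215734
D^3_{2,0}(4.1068,0.4768,5.2157) = e^{-i·2·4.1068}·d^3_{2,0}(0.4768)·e^{-i·0·5.2157}. Compute d first:
With c≡cos(β/2)=0.971717 and s≡sin(β/2)=0.236148, N=[120·1·6·6]^{1/2}=65.726707
Admissible k: 0..1 (factorial args all ≥0)
  k=0: (−1)^2·65.7267/(12)·0.9717^4·0.2361^2 = +0.272325
  k=1: (−1)^3·65.7267/(12)·0.9717^2·0.2361^4 = -0.016083
d^3_{2,0}(0.4768) = +0.272325 -0.016083 = +0.256242
|D^3_{2,0}|² = |d^3_{2,0}(β)|² = (+0.256242)² = 0.065660 (the z-rotation phases have unit modulus)

P=0.0657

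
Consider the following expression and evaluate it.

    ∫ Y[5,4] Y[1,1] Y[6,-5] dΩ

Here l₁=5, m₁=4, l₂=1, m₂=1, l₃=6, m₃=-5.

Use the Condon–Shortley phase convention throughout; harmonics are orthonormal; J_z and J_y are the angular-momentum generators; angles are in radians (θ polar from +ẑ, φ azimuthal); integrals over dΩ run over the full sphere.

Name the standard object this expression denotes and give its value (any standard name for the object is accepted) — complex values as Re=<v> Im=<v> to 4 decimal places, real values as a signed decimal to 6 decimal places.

This is a Gaunt coefficient — the integral of a triple product of spherical harmonics over the sphere.
m-sum 0 ✓  L=12 even ✓  4≤6≤6 ✓
Π(2lᵢ+1) = 11×3×13 = 429
triangle coeff Δ(5,1,6) = 1/858
Σ_t [0,0]: t=0:+1/14400 = 1/14400
(3j)²=6/143 [(5 1 6; 0 0 0)], sign=+1
Σ_t [0,0]: t=0:+1/725760 = 1/725760
(3j)²=5/78 [(5 1 6; 4 1 -5)], sign=-1
⇒ 4πI² = 15/13
I = (-1)√(15/13/(4π)) = -0.30301841

Gaunt coefficient, -0.303018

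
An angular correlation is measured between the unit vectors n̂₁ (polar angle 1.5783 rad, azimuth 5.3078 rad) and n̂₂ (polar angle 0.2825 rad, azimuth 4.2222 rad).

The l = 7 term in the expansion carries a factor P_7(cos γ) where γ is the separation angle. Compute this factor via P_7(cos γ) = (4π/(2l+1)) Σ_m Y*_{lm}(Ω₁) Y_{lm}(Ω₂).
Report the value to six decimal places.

-0.233363

Expand P_7 via completeness: Σ_{m} conj(Y_{7,m}) at Ω₁ times Y_{7,m} at Ω₂ —
  m=-7: (0.42764 - 0.25897j) × (-0.00002 + 0.00006j) = 0.00001 + 0.00003j  (running Σ = 0.00001 + 0.00003j)
  m=-6: (-0.01275 - 0.00586j) × (0.00083 - 0.00017j) = -0.00001 - 0.00000j  (running Σ = -0.00000 + 0.00003j)
  m=-5: (-0.06005 - 0.36166j) × (-0.00432 - 0.00523j) = -0.00163 + 0.00188j  (running Σ = -0.00164 + 0.00191j)
  m=-4: (-0.01197 + 0.01138j) × (-0.01454 + 0.03538j) = -0.00023 - 0.00059j  (running Σ = -0.00186 + 0.00132j)
  m=-3: (-0.32380 - 0.07086j) × (0.15205 - 0.01529j) = -0.05032 - 0.00582j  (running Σ = -0.05218 - 0.00450j)
  m=-2: (0.00653 + 0.01635j) × (-0.22872 - 0.34129j) = 0.00409 - 0.00597j  (running Σ = -0.04810 - 0.01047j)
  m=-1: (-0.17884 + 0.26400j) × (-0.29349 + 0.54999j) = -0.09271 - 0.17584j  (running Σ = -0.14081 - 0.18632j)
  m=0: (0.01792 + 0.00000j) × (0.17056 + 0.00000j) = 0.00306 + 0.00000j  (running Σ = -0.13775 - 0.18632j)
  m=1: (0.17884 + 0.26400j) × (0.29349 + 0.54999j) = -0.09271 + 0.17584j  (running Σ = -0.23046 - 0.01047j)
  m=2: (0.00653 - 0.01635j) × (-0.22872 + 0.34129j) = 0.00409 + 0.00597j  (running Σ = -0.22638 - 0.00450j)
  m=3: (0.32380 - 0.07086j) × (-0.15205 - 0.01529j) = -0.05032 + 0.00582j  (running Σ = -0.27669 + 0.00132j)
  m=4: (-0.01197 - 0.01138j) × (-0.01454 - 0.03538j) = -0.00023 + 0.00059j  (running Σ = -0.27692 + 0.00191j)
  m=5: (0.06005 - 0.36166j) × (0.00432 - 0.00523j) = -0.00163 - 0.00188j  (running Σ = -0.27855 + 0.00003j)
  m=6: (-0.01275 + 0.00586j) × (0.00083 + 0.00017j) = -0.00001 + 0.00000j  (running Σ = -0.27856 + 0.00003j)
  m=7: (-0.42764 - 0.25897j) × (0.00002 + 0.00006j) = 0.00001 - 0.00003j  (running Σ = -0.27856 + 0.00000j)
Total Σ_m = -0.27856 + 0.00000j. Multiply by 0.837758: -0.23336 + 0.00000j. P_7(cos γ) = -0.233363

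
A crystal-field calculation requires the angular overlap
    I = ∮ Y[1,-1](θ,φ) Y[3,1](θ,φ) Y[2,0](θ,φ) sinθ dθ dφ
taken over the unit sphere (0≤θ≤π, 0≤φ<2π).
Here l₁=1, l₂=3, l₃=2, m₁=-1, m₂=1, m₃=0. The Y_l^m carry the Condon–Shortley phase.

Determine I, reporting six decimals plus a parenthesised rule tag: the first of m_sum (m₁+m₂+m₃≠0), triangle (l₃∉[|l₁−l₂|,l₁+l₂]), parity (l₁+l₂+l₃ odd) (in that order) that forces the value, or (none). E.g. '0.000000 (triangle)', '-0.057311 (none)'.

m-sum 0 ✓  L=6 even ✓  2≤2≤4 ✓
Π(2lᵢ+1) = 3×7×5 = 105
triangle coeff Δ(1,3,2) = 1/105
Σ_t [1,1]: t=1:−1/4 = -1/4
(3j)²=3/35 [(1 3 2; 0 0 0)], sign=-1
Σ_t [2,2]: t=2:+1/8 = 1/8
(3j)²=2/35 [(1 3 2; -1 1 0)], sign=+1
⇒ 4πI² = 18/35
I = (-1)√(18/35/(4π)) = -0.20230066
No selection rule forces the value: the integral is nonzero (none).

-0.202301 (none)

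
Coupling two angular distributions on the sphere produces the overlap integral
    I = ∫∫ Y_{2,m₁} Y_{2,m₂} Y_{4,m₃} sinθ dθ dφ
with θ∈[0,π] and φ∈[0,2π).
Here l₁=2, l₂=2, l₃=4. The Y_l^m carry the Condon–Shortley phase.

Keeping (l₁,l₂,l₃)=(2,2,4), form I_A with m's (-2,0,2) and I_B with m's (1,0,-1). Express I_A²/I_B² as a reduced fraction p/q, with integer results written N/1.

Shared (l₁,l₂,l₃)=(2,2,4): N and (l;000)² cancel in I_A²/I_B².
A: Δ = 0!·4!·4!/9! = 1/630; Racah Σ t=0..0: t=0:+1/96 = 1/96; ⇒ 3j(2 2 4; -2 0 2)² = 1/42, sgn +1
B: Δ = 0!·4!·4!/9! = 1/630; Racah Σ t=0..0: t=0:+1/24 = 1/24; ⇒ 3j(2 2 4; 1 0 -1)² = 1/21, sgn -1
I_A²/I_B² = (1/42)/(1/21) = 1/2

1/2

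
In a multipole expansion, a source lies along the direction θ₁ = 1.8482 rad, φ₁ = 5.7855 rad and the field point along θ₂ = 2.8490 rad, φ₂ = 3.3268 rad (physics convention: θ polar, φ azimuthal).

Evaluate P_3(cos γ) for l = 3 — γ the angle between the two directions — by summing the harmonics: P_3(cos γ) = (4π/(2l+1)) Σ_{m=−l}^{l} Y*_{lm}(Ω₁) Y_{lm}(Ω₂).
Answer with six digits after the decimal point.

Addition theorem: P_3(cos γ) = (4π/7) Σ_m Y*_{lm}(Ω₁) Y_{lm}(Ω₂), m = −3…3:
  m=-3: (+0.028826-0.370057i) × (-0.008506+0.005281i) = +0.001709+0.003300i  (running Σ = +0.001709+0.003300i)
  m=-2: (-0.140886+0.217198i) × (-0.075889+0.029471i) = +0.004291-0.020635i  (running Σ = +0.006000-0.017335i)
  m=-1: (-0.170701+0.092742i) × (-0.328377+0.061523i) = +0.050348-0.040956i  (running Σ = +0.056348-0.058291i)
  m=0: (+0.268270-0.000000i) × (-0.565997+0.000000i) = -0.151840+0.000000i  (running Σ = -0.095492-0.058291i)
  m=1: (+0.170701+0.092742i) × (+0.328377+0.061523i) = +0.050348+0.040956i  (running Σ = -0.045143-0.017335i)
  m=2: (-0.140886-0.217198i) × (-0.075889-0.029471i) = +0.004291+0.020635i  (running Σ = -0.040853+0.003300i)
  m=3: (-0.028826-0.370057i) × (+0.008506+0.005281i) = +0.001709-0.003300i  (running Σ = -0.039144-0.000000i)
Σ over m = -0.039144-0.000000i; ×(4π/7) → -0.070271-0.000000i. Real part: -0.070271

-0.070271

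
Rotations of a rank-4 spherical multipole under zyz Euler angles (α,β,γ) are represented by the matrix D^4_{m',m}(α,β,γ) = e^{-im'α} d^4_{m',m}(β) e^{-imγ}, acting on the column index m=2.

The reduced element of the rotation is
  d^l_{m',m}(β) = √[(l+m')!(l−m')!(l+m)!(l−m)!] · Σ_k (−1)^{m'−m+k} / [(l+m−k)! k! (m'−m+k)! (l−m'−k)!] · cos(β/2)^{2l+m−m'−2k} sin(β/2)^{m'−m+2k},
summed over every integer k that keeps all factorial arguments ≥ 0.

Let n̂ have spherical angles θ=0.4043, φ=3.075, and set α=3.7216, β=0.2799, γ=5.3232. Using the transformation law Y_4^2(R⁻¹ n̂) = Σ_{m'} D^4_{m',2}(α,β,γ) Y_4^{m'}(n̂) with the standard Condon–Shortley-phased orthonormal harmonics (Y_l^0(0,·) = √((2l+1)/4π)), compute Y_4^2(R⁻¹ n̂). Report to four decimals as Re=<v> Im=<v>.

Need the full column D^4_{m',2} for m'=−4..4 at α=3.7216, β=0.2799, γ=5.3232.
cos(β/2)=0.990223, sin(β/2)=0.139494
d^4_{-4,2}: single k=6 term ⇒ +0.000038;  D = -0.000017-0.000034i
d^4_{-3,2}: k∈[5..6] ⇒ +0.000576 -0.000004 = +0.000572;  D = +0.000497+0.000283i
d^4_{-2,2}: k∈[4..6] ⇒ +0.005461 -0.000087 +0.000000 = +0.005374;  D = -0.005364+0.000331i
d^4_{-1,2}: k∈[3..5] ⇒ +0.036546 -0.001088 +0.000004 = +0.035463;  D = +0.028410-0.021224i
d^4_{0,2}: k∈[2..4] ⇒ +0.174031 -0.009210 +0.000069 = +0.164890;  D = -0.056413+0.154940i
d^4_{1,2}: k∈[1..3] ⇒ +0.552486 -0.054819 +0.000725 = +0.498392;  D = -0.114026-0.485173i
d^4_{2,2}: k∈[0..2] ⇒ +0.924409 -0.220134 +0.005461 = +0.709735;  D = +0.514463+0.488929i
d^4_{3,2}: k∈[0..1] ⇒ -0.487247 +0.029008 = -0.458239;  D = +0.450840+0.082015i
d^4_{4,2}: single k=0 term ⇒ +0.097070;  D = +0.089405-0.037806i
Y_4^{m'}(θ=0.4043,φ=3.075) and Σ D·Y over m':
  (-0.0000-0.0000i)·(+0.0102+0.0028i)  (+0.0005+0.0003i)·(-0.0687-0.0139i)  (-0.0054+0.0003i)·(+0.2523+0.0338i)  (+0.0284-0.0212i)·(-0.4979-0.0332i)  (-0.0564+0.1549i)·(+0.2802+0.0000i)  (-0.1140-0.4852i)·(+0.4979-0.0332i)  (+0.5145+0.4889i)·(+0.2523-0.0338i)  (+0.4508+0.0820i)·(+0.0687-0.0139i)  (+0.0894-0.0378i)·(+0.0102-0.0028i)
Y_4^2(R⁻¹ n̂) = +0.074266-0.080217i

Re=0.0743 Im=-0.0802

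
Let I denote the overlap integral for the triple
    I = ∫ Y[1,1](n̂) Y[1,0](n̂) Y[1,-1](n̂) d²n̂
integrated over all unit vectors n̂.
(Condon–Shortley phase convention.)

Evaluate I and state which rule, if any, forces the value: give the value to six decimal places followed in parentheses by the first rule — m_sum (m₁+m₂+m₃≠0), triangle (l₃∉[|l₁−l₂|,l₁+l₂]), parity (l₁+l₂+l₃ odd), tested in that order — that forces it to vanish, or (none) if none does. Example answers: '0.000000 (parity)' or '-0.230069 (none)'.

L=3 odd ⇒ parity kills the (l;000) factor ⇒ I = 0

0.000000 (parity)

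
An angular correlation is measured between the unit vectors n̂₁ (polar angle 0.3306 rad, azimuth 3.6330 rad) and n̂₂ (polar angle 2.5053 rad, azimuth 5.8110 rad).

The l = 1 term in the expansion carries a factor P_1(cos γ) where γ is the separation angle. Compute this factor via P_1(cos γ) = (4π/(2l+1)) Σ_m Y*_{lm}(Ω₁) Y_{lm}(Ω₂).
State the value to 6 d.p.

Term-by-term m-sum for l=1 (normalisation 4π/3 = 4.188790):
  m=-1: (-0.098880-0.052920i) × (+0.182834+0.093377i) = -0.013137-0.018909i  (running Σ = -0.013137-0.018909i)
  m=0: (+0.462144-0.000000i) × (-0.392985+0.000000i) = -0.181616+0.000000i  (running Σ = -0.194753-0.018909i)
  m=1: (+0.098880-0.052920i) × (-0.182834+0.093377i) = -0.013137+0.018909i  (running Σ = -0.207890+0.000000i)
Total Σ_m = -0.207890+0.000000i. Multiply by 4.188790: -0.870807+0.000000i. P_1(cos γ) = -0.870807

-0.870807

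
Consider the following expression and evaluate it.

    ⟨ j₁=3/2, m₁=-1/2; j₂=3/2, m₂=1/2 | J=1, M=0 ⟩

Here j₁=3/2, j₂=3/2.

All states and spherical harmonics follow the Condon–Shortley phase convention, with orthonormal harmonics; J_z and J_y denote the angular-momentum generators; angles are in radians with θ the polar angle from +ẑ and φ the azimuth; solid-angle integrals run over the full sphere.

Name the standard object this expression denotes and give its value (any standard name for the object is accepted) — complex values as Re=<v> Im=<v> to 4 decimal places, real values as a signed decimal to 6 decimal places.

This is a Clebsch–Gordan (vector-coupling) coefficient.
√[3·2!1!1!/5! · 1!2!2!1!1!1!] = √(1/5)
  +(−1)^1/∏(1,1,1,1,0,0)! = -1  (running -1)
  +(−1)^2/∏(2,0,0,0,1,1)! = 1/2  (running -1/2)
⟨..|..⟩ = √(1/5)·(-1/2) = -0.223607

Clebsch–Gordan coefficient, −√(1/20) ≈ -0.223607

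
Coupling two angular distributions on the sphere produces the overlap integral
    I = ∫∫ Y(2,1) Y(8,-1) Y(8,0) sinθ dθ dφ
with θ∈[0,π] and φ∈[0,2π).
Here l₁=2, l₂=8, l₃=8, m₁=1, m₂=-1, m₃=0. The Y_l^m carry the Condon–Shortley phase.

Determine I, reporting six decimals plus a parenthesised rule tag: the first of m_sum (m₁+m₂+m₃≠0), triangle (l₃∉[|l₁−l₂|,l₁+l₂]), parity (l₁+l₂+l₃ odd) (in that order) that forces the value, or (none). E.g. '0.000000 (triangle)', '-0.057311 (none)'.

Rules hold: Σm=0, L=18 even, 6≤8≤10.
N = 5·17·17 = 1445
Δ = 2!·2!·14!/19! = 1/348840
Racah Σ t=0..2: t=0:+1/116121600 t=1:−1/25401600 t=2:+1/116121600 = -1/45158400
⇒ 3j(2 8 8; 0 0 0)² = 24/1615, sgn -1
Racah Σ t=0..1: t=0:+1/50803200 t=1:−1/58060800 = 1/406425600
⇒ 3j(2 8 8; 1 -1 0)² = 1/3230, sgn +1
4πI² = N·(3j₀)²·(3jₘ)² = 12/1805
I = -1·√(0.0066482/4π) = -0.02300102
No selection rule forces the value: the integral is nonzero (none).

-0.023001 (none)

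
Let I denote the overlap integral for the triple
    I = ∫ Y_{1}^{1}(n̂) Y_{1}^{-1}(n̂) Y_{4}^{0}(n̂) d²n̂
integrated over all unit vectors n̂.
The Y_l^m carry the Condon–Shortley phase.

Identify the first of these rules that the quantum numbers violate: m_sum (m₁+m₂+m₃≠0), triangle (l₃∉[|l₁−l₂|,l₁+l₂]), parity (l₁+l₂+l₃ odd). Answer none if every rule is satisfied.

triangle

azimuthal sum: 1 − 1 + 0 = 0  ✓
l₃ must lie in [0,2]; have l₃=4  ✗
L = 1 + 1 + 4 = 6 (even)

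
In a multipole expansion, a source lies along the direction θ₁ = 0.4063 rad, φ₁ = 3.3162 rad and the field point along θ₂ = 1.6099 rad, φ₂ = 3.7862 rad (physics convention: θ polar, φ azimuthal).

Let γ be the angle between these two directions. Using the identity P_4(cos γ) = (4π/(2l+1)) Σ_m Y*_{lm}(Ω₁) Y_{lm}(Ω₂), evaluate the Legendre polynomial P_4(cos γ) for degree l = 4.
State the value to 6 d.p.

Expand P_4 via completeness: Σ_{m} conj(Y_{4,m}) at Ω₁ times Y_{4,m} at Ω₂ —
  term(m=-4) = -0.001449-0.004537i   from Y*(Ω₁)=+0.008268+0.006942i, Y(Ω₂)=-0.373050-0.235531i
  term(m=-3) = -0.000555+0.003420i   from Y*(Ω₁)=-0.061458-0.035501i, Y(Ω₂)=-0.017336-0.045639i
  term(m=-2) = -0.049964+0.068413i   from Y*(Ω₁)=+0.240900+0.087721i, Y(Ω₂)=-0.091821+0.317425i
  term(m=-1) = +0.024588-0.012490i   from Y*(Ω₁)=-0.491623-0.086724i, Y(Ω₂)=-0.044159+0.033195i
  term(m=+0) = +0.086158+0.000000i   from Y*(Ω₁)=+0.275691-0.000000i, Y(Ω₂)=+0.312515+0.000000i
  term(m=+1) = +0.024588+0.012490i   from Y*(Ω₁)=+0.491623-0.086724i, Y(Ω₂)=+0.044159+0.033195i
  term(m=+2) = -0.049964-0.068413i   from Y*(Ω₁)=+0.240900-0.087721i, Y(Ω₂)=-0.091821-0.317425i
  term(m=+3) = -0.000555-0.003420i   from Y*(Ω₁)=+0.061458-0.035501i, Y(Ω₂)=+0.017336-0.045639i
  term(m=+4) = -0.001449+0.004537i   from Y*(Ω₁)=+0.008268-0.006942i, Y(Ω₂)=-0.373050+0.235531i
Total Σ_m = +0.031397-0.000000i. Multiply by 1.396263: +0.043838-0.000000i. P_4(cos γ) = 0.043838

0.043838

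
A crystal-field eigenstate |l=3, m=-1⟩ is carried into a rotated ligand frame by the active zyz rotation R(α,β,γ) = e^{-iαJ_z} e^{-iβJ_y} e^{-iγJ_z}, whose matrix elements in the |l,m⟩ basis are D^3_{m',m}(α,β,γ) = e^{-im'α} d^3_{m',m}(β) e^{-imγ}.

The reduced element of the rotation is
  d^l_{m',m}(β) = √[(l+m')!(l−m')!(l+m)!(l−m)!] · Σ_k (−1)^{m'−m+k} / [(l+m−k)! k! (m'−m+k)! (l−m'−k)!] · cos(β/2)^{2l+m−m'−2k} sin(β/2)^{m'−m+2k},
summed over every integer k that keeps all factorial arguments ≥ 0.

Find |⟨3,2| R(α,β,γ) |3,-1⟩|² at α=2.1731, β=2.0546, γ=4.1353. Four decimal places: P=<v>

P=0.0411

Split into d^3_{2,-1}(β=2.0546) × two z-phases.
c=cos(2.054600/2)=0.517132, s=sin(2.054600/2)=0.855906; N=√[120·1·2·24]=75.894664
k∈{0,1} keeps every argument non-negative
  k=0: (−1)^3·75.8947/(12)·0.5171^3·0.8559^3 = -0.548418
  k=1: (−1)^4·75.8947/(24)·0.5171^1·0.8559^5 = +0.751158
d^3_{2,-1}(2.0546) = -0.548418 +0.751158 = +0.202740
|D^3_{2,-1}|² = |d^3_{2,-1}(β)|² = (+0.202740)² = 0.041104 (the z-rotation phases have unit modulus)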